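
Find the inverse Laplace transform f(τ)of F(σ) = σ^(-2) τ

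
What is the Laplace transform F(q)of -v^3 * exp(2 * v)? -6/(q - 2)^4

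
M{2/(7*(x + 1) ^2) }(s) -2*pi*(s - 1) /(7*sin(pi*s) ) 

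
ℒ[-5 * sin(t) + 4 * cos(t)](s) 4 * s/(s^2 + 1) - 5/(s^2 + 1)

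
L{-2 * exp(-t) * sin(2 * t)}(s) -4/((s+1)^2+4)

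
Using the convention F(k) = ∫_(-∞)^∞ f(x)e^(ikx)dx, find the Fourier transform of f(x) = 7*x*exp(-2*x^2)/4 7*sqrt(2)*I*sqrt(pi)*k*exp(-k^2/8)/32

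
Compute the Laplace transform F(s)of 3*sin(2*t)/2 3/(s^2 + 4)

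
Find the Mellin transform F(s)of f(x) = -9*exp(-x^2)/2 -9*gamma(s/2)/4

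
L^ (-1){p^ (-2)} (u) u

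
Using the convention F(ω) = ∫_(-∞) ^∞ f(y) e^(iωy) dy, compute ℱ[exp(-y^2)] sqrt(pi)*exp(-ω^2/4) 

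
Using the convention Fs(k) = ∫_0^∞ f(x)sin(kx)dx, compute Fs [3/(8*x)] 3*pi/16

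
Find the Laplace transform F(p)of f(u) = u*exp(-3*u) (p + 3)^(-2)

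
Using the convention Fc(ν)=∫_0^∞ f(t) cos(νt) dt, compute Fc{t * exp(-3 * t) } (9 - ν^2) /(ν^2 + 9) ^2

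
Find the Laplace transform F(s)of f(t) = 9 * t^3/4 27/(2 * s^4)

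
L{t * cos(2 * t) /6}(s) (s^2 - 4) /(6 * (s^2 + 4) ^2) 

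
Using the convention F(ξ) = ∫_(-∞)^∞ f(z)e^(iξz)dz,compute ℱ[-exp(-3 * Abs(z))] -6/(ξ^2 + 9)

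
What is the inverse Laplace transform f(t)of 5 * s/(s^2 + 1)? 5 * cos(t)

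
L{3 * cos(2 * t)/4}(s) 3 * s/(4 * (s^2 + 4))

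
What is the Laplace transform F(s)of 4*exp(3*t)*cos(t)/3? 4*(s - 3)/(3*((s - 3)^2+1))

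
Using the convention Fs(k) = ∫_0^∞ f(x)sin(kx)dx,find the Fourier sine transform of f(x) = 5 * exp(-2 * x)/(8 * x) 5 * atan(k/2)/8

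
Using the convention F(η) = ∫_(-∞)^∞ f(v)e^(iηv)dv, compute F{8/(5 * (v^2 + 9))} 8 * pi * exp(-3 * Abs(η))/15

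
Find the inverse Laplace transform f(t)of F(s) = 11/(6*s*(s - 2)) 11*exp(t)*sinh(t)/6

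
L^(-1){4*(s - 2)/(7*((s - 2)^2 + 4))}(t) 4*exp(2*t)*cos(2*t)/7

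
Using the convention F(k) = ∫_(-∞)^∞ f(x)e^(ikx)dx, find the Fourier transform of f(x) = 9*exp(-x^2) 9*sqrt(pi)*exp(-k^2/4)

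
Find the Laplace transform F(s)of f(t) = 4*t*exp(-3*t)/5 4/(5*(s + 3)^2)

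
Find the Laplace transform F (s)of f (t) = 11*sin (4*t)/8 11/ (2*(s^2 + 16))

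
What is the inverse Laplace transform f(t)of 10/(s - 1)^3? 5*t^2*exp(t)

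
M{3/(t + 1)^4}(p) gamma(p)*gamma(4 - p)/2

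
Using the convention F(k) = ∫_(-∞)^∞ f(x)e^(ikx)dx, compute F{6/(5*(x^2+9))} 2*pi*exp(-3*Abs(k))/5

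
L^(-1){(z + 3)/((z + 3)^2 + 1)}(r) exp(-3 * r) * cos(r)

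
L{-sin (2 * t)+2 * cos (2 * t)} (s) 2 * s/ (s^2+4) - 2/ (s^2+4)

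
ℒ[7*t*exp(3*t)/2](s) 7/(2*(s - 3)^2)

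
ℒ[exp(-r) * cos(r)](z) (z + 1) /((z + 1) ^2 + 1) 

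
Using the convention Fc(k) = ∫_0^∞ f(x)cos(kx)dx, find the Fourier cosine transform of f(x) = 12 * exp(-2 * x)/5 24/(5 * (k^2 + 4))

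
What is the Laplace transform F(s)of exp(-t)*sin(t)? 1/((s+1)^2+1)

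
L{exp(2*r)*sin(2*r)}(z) 2/((z - 2)^2 + 4)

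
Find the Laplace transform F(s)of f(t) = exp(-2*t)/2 1/(2*(s + 2))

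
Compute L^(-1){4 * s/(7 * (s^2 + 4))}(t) 4 * cos(2 * t)/7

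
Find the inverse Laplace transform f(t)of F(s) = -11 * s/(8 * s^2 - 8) -11 * cosh(t)/8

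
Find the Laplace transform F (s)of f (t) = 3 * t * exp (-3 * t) 3/ (s+3)^2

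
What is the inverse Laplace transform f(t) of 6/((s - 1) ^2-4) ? 3 * exp(t) * sinh(2 * t) 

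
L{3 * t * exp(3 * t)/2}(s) 3/(2 * (s - 3)^2)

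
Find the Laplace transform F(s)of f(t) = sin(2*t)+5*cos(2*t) 2/(s^2+4)+5*s/(s^2+4)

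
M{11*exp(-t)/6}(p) 11*gamma(p)/6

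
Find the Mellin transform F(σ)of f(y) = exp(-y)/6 gamma(σ)/6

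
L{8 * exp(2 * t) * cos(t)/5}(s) 8 * (s - 2)/(5 * ((s - 2)^2 + 1))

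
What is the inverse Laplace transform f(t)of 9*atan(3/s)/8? 9*sin(3*t)/(8*t)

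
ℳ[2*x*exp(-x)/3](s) 2*gamma(s + 1)/3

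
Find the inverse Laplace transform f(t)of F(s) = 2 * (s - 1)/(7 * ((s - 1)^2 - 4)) 2 * exp(t) * cosh(2 * t)/7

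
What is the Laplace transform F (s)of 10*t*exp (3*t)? 10/ (s - 3)^2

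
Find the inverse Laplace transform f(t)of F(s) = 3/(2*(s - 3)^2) 3*t*exp(3*t)/2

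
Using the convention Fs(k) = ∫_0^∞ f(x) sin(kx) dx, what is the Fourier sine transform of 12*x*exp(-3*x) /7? 72*k/(7*(k^2 + 9) ^2) 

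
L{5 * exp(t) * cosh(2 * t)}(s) 5 * (s - 1)/((s - 1)^2 - 4)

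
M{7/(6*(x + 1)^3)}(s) 7*pi*(s - 2)*(s - 1)/(12*sin(pi*s))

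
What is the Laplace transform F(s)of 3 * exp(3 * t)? 3/(s - 3)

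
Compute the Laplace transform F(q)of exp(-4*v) 1/(q+4)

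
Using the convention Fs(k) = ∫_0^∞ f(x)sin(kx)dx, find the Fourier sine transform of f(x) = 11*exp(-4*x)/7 11*k/(7*(k^2 + 16))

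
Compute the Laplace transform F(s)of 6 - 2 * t 6/s - 2/s^2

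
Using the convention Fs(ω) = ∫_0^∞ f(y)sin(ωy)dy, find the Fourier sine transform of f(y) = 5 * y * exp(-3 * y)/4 15 * ω/(2 * (ω^2 + 9)^2)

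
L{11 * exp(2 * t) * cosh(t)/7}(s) 11 * (s - 2)/(7 * ((s - 2)^2 - 1))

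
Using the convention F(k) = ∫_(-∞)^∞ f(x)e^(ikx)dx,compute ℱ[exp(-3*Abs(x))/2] 3/(k^2 + 9)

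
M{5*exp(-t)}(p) 5*gamma(p)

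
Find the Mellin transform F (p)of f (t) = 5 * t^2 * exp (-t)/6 5 * gamma (p + 2)/6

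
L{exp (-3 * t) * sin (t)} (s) 1/ ( (s + 3)^2 + 1)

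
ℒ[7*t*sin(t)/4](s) 7*s/(2*(s^2 + 1)^2)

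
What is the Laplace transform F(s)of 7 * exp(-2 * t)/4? 7/(4 * (s+2))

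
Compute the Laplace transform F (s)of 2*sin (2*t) 4/ (s^2 + 4)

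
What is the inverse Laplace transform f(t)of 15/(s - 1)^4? 5*t^3*exp(t)/2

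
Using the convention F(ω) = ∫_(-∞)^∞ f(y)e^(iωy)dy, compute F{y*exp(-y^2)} I*sqrt(pi)*ω*exp(-ω^2/4)/2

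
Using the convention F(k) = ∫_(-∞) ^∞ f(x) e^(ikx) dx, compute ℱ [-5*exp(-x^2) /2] -5*sqrt(pi)*exp(-k^2/4) /2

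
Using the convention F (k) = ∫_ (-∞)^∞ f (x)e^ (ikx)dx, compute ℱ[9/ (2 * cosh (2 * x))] 9 * pi/ (4 * cosh (pi * k/4))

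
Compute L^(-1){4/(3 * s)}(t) 4/3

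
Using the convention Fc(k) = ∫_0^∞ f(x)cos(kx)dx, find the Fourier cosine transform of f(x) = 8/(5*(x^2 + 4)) 2*pi*exp(-2*k)/5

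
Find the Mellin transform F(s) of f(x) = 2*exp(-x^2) gamma(s/2) 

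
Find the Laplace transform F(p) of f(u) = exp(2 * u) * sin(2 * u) 2/((p - 2) ^2+4) 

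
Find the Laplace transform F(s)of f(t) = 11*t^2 22/s^3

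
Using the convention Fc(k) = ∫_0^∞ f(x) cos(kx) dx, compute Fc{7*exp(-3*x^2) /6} 7*sqrt(3)*sqrt(pi)*exp(-k^2/12) /36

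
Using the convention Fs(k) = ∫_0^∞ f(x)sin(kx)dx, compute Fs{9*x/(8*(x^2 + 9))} 9*pi*exp(-3*k)/16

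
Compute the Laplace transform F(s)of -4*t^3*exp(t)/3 -8/(s - 1)^4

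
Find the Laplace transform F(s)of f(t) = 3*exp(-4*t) 3/(s + 4)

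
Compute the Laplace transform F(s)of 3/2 3/(2 * s)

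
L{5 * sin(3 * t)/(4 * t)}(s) 5 * atan(3/s)/4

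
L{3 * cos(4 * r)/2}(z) 3 * z/(2 * (z^2+16))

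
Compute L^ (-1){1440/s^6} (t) 12*t^5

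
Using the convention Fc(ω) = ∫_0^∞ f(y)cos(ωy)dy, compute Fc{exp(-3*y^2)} sqrt(3)*sqrt(pi)*exp(-ω^2/12)/6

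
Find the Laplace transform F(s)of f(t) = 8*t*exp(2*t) 8/(s - 2)^2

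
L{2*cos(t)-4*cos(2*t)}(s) 2*s/(s^2 + 1)-4*s/(s^2 + 4)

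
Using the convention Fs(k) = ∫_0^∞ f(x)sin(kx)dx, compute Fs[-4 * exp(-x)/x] -4 * atan(k)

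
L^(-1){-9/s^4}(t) -3*t^3/2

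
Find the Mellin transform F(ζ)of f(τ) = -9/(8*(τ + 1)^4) 3*pi*(ζ - 3)*(ζ - 2)*(ζ - 1)/(16*sin(pi*ζ))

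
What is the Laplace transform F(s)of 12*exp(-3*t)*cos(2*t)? 12*(s + 3)/((s + 3)^2 + 4)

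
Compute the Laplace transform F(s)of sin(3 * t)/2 3/(2 * (s^2+9))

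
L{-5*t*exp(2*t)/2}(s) -5/(2*(s - 2)^2)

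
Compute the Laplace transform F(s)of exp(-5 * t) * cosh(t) (s + 5)/((s + 5)^2-1)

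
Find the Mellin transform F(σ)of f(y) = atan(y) -pi * sec(pi * σ/2)/(2 * σ)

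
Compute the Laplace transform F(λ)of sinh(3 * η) 3/(λ^2 - 9)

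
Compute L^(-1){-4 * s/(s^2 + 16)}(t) -4 * cos(4 * t)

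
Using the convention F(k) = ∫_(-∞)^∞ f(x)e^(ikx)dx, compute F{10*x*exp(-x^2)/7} 5*I*sqrt(pi)*k*exp(-k^2/4)/7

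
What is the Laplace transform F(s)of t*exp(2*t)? (s - 2)^(-2)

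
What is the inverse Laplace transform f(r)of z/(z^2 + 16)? cos(4*r)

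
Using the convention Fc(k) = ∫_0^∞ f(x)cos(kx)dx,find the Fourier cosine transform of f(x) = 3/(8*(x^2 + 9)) pi*exp(-3*k)/16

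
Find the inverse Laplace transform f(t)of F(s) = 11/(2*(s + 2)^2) 11*t*exp(-2*t)/2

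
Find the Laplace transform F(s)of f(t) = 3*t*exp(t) 3/(s - 1)^2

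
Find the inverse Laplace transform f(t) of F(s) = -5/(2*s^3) -5*t^2/4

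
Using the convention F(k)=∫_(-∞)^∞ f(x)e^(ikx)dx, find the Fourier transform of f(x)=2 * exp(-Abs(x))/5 4/(5 * (k^2 + 1))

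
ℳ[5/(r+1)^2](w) -5 * pi * (w - 1)/sin(pi * w)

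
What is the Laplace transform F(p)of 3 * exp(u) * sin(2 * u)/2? 3/((p - 1)^2 + 4)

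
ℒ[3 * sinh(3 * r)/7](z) 9/(7 * (z^2 - 9))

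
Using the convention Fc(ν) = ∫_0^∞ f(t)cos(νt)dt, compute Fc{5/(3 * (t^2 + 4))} 5 * pi * exp(-2 * ν)/12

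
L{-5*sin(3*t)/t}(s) -5*atan(3/s)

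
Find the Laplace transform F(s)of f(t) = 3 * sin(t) 3/(s^2 + 1)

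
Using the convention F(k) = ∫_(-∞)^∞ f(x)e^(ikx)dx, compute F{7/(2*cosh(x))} 7*pi/(2*cosh(pi*k/2))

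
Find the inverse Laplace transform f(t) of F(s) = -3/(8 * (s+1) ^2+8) -3 * exp(-t) * sin(t) /8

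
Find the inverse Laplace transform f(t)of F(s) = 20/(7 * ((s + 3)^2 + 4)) 10 * exp(-3 * t) * sin(2 * t)/7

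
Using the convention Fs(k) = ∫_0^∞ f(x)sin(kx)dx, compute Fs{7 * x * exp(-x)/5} 14 * k/(5 * (k^2 + 1)^2)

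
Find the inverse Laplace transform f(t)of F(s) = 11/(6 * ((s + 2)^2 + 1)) 11 * exp(-2 * t) * sin(t)/6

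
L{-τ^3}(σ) -6/σ^4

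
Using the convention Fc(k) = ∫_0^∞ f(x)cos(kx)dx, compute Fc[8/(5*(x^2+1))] 4*pi*exp(-k)/5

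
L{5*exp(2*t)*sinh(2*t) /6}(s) 5/(3*s*(s - 4) ) 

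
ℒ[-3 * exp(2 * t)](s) -3/(s - 2)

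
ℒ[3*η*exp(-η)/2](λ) 3/(2*(λ + 1)^2)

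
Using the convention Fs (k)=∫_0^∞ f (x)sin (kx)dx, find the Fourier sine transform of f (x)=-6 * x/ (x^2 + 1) -3 * pi * exp (-k)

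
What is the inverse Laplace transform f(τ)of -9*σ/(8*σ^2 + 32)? -9*cos(2*τ)/8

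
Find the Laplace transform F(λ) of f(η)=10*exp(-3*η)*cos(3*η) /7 10*(λ + 3) /(7*((λ + 3) ^2 + 9) ) 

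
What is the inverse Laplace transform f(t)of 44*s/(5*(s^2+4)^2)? 11*t*sin(2*t)/5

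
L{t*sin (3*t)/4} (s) 3*s/ (2*(s^2 + 9)^2)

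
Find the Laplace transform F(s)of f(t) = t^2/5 2/(5*s^3)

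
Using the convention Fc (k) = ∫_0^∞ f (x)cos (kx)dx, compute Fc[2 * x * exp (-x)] 2 * (1 - k^2)/ (k^2 + 1)^2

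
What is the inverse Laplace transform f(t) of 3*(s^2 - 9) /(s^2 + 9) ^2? 3*t*cos(3*t) 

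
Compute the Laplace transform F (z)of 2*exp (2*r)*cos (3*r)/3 2*(z - 2)/ (3*( (z - 2)^2+9))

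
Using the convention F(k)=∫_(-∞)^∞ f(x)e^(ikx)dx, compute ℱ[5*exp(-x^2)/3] 5*sqrt(pi)*exp(-k^2/4)/3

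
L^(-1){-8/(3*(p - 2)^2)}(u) -8*u*exp(2*u)/3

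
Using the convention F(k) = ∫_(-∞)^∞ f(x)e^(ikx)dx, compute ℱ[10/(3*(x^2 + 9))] 10*pi*exp(-3*Abs(k))/9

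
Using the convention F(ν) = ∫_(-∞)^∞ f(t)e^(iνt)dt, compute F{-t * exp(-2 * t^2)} -sqrt(2) * I * sqrt(pi) * ν * exp(-ν^2/8)/8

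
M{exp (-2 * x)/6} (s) gamma (s)/ (6 * 2^s)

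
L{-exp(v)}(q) -1/(q - 1)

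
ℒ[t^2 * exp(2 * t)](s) 2/(s - 2)^3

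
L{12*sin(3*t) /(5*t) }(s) 12*atan(3/s) /5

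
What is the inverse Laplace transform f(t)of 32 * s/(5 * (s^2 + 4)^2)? 8 * t * sin(2 * t)/5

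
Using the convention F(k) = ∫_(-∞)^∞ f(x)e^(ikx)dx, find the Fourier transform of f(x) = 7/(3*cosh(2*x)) 7*pi/(6*cosh(pi*k/4))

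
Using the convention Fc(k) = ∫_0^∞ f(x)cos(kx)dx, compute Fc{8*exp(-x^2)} 4*sqrt(pi)*exp(-k^2/4)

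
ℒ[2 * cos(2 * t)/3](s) 2 * s/(3 * (s^2 + 4))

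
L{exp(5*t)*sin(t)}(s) 1/((s - 5)^2 + 1)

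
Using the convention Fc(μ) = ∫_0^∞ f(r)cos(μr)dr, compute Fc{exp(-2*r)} 2/(μ^2 + 4)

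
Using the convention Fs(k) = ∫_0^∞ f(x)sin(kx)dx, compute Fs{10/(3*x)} 5*pi/3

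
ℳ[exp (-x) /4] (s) gamma (s) /4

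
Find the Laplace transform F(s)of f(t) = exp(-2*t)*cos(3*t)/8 (s+2)/(8*((s+2)^2+9))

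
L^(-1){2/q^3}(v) v^2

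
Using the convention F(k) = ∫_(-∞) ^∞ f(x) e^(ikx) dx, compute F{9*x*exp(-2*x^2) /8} 9*sqrt(2)*I*sqrt(pi)*k*exp(-k^2/8) /64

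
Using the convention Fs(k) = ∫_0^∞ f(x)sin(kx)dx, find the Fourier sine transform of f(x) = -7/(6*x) -7*pi/12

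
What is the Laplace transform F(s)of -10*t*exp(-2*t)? -10/(s+2)^2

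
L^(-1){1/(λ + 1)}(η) exp(-η)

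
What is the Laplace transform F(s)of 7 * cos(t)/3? 7 * s/(3 * (s^2 + 1))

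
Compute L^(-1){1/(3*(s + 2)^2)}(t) t*exp(-2*t)/3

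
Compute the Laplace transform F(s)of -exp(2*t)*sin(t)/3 -1/(3*(s - 2)^2 + 3)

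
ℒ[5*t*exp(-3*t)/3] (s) 5/(3*(s + 3)^2)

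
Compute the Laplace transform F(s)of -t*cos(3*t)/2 (9 - s^2)/(2*(s^2 + 9)^2)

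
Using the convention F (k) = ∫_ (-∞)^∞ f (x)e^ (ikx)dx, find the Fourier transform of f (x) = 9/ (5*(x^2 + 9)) 3*pi*exp (-3*Abs (k))/5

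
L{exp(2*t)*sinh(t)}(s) 1/((s - 2)^2-1)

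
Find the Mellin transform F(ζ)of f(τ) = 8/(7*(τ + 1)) 8*pi*csc(pi*ζ)/7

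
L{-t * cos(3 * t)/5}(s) (9 - s^2)/(5 * (s^2 + 9)^2)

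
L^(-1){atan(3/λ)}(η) sin(3 * η)/η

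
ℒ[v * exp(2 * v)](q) (q - 2)^(-2)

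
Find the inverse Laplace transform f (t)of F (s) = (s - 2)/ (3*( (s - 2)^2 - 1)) exp (2*t)*cosh (t)/3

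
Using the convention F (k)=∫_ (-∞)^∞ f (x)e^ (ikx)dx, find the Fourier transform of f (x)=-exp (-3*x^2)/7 -sqrt (3)*sqrt (pi)*exp (-k^2/12)/21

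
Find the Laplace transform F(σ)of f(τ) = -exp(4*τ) -1/(σ - 4)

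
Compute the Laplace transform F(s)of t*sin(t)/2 s/(s^2 + 1)^2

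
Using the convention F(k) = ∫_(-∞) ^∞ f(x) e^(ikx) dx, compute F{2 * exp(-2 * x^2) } sqrt(2) * sqrt(pi) * exp(-k^2/8) 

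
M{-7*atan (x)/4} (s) 7*pi*sec (pi*s/2)/ (8*s)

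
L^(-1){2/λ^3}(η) η^2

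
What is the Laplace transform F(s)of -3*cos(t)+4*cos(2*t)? 4*s/(s^2+4)-3*s/(s^2+1)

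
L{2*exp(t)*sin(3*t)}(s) 6/((s - 1)^2+9)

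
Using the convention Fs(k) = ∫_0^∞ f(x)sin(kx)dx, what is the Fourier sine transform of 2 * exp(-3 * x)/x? 2 * atan(k/3)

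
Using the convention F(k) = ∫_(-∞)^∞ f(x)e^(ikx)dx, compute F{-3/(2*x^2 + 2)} -3*pi*exp(-Abs(k))/2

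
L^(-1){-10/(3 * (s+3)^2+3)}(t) -10 * exp(-3 * t) * sin(t)/3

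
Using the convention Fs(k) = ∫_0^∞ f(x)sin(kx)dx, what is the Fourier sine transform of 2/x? pi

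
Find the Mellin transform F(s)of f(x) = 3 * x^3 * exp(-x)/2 3 * gamma(s + 3)/2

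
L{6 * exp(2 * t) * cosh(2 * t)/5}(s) 6 * (s - 2)/(5 * s * (s - 4))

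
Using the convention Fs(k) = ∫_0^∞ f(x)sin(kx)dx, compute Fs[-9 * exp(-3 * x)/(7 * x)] -9 * atan(k/3)/7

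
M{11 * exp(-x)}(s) 11 * gamma(s)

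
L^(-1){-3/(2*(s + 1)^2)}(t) -3*t*exp(-t)/2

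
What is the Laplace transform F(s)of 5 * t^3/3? 10/s^4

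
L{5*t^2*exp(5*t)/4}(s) 5/(2*(s - 5)^3)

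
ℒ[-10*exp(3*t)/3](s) -10/(3*s - 9)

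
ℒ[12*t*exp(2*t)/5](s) 12/(5*(s - 2)^2)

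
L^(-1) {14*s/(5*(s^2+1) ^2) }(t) 7*t*sin(t) /5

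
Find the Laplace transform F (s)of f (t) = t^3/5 6/ (5*s^4)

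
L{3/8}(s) 3/(8*s)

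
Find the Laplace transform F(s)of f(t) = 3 3/s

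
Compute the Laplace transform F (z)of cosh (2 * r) z/ (z^2 - 4)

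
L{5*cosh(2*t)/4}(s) 5*s/(4*(s^2 - 4))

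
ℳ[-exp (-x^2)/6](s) -gamma (s/2)/12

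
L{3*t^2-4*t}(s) 6/s^3-4/s^2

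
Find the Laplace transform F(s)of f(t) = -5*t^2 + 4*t 4/s^2 - 10/s^3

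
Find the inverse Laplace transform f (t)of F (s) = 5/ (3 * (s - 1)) 5 * exp (t)/3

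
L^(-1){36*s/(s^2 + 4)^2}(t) 9*t*sin(2*t)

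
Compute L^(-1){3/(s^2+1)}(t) 3*sin(t)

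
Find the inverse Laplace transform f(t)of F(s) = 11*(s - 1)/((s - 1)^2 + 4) 11*exp(t)*cos(2*t)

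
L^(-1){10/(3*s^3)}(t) 5*t^2/3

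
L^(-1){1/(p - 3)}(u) exp(3 * u)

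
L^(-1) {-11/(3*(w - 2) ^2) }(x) -11*x*exp(2*x) /3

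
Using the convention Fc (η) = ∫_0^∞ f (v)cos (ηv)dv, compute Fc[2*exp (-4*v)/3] 8/ (3*(η^2 + 16))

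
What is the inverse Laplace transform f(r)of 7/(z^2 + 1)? 7*sin(r)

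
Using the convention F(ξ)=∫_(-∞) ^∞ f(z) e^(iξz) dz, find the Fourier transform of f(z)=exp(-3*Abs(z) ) 6/(ξ^2 + 9) 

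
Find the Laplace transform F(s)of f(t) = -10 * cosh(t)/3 -10 * s/(3 * s^2 - 3)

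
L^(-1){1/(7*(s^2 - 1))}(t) sinh(t)/7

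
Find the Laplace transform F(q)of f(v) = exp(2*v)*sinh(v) 1/((q - 2)^2 - 1)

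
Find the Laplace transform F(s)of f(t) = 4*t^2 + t s^(-2) + 8/s^3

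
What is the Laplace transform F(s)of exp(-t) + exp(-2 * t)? 1/(s + 2) + 1/(s + 1)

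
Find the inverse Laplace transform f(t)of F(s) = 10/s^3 5*t^2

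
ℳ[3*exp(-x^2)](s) 3*gamma(s/2)/2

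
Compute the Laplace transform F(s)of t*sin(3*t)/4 3*s/(2*(s^2 + 9)^2)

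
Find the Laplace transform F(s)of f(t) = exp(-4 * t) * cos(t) (s + 4)/((s + 4)^2 + 1)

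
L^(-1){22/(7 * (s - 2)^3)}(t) 11 * t^2 * exp(2 * t)/7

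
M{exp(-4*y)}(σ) gamma(σ)/4^σ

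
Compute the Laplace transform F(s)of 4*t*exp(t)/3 4/(3*(s - 1)^2)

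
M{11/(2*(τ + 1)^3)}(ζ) 11*pi*(ζ - 2)*(ζ - 1)/(4*sin(pi*ζ))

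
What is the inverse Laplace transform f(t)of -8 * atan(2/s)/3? -8 * sin(2 * t)/(3 * t)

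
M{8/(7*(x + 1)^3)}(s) 4*pi*(s - 2)*(s - 1)/(7*sin(pi*s))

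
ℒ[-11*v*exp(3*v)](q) -11/(q - 3)^2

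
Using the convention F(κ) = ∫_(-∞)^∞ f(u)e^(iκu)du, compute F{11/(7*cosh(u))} 11*pi/(7*cosh(pi*κ/2))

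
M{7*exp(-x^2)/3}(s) 7*gamma(s/2)/6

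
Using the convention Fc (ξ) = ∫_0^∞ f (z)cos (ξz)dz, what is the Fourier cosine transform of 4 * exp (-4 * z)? 16/ (ξ^2 + 16)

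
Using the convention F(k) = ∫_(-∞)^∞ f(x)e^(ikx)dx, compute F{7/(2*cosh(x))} 7*pi/(2*cosh(pi*k/2))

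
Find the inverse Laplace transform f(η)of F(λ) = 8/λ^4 4*η^3/3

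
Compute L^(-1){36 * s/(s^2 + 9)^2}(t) 6 * t * sin(3 * t)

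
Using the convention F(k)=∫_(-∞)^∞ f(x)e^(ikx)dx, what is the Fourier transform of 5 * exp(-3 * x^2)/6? 5 * sqrt(3) * sqrt(pi) * exp(-k^2/12)/18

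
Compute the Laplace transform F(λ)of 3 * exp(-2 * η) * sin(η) 3/((λ + 2)^2 + 1)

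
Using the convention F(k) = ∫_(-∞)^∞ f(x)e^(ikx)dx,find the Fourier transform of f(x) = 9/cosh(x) 9*pi/cosh(pi*k/2)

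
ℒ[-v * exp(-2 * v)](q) -1/(q+2)^2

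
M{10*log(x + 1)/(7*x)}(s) -10*pi*csc(pi*s)/(7*s - 7)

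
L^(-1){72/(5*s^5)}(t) 3*t^4/5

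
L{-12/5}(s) -12/(5 * s)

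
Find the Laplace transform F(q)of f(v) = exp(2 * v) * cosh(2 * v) (q - 2)/(q * (q - 4))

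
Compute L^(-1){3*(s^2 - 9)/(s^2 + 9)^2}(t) 3*t*cos(3*t)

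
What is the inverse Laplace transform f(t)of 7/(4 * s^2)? 7 * t/4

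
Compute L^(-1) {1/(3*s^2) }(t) t/3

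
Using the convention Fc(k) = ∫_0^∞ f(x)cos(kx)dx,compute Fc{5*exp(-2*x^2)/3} 5*sqrt(2)*sqrt(pi)*exp(-k^2/8)/12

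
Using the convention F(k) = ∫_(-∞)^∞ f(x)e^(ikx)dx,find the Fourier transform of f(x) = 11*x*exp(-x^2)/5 11*I*sqrt(pi)*k*exp(-k^2/4)/10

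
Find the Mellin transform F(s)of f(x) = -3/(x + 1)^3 -3*pi*(s - 2)*(s - 1)/(2*sin(pi*s))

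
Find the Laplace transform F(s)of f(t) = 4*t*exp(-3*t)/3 4/(3*(s + 3)^2)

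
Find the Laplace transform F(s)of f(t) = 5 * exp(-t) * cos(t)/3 5 * (s+1)/(3 * ((s+1)^2+1))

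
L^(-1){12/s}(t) 12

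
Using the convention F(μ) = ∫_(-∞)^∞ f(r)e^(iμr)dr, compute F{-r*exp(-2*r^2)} -sqrt(2)*I*sqrt(pi)*μ*exp(-μ^2/8)/8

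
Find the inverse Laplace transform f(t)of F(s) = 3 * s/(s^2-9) 3 * cosh(3 * t)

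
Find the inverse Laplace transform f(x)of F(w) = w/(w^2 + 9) cos(3 * x)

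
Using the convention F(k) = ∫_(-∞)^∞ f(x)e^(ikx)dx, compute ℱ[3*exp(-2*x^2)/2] 3*sqrt(2)*sqrt(pi)*exp(-k^2/8)/4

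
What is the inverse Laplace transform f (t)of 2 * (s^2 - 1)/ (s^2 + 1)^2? 2 * t * cos (t)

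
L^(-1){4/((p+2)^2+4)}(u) 2*exp(-2*u)*sin(2*u)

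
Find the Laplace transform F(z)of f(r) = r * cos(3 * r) (z^2 - 9)/(z^2 + 9)^2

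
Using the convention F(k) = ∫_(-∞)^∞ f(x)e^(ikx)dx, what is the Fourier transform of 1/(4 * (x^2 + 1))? pi * exp(-Abs(k))/4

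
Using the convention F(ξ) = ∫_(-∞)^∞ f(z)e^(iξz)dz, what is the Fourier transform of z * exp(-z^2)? I * sqrt(pi) * ξ * exp(-ξ^2/4)/2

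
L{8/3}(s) 8/(3*s)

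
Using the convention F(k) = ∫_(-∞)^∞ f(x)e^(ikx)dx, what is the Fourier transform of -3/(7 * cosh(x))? -3 * pi/(7 * cosh(pi * k/2))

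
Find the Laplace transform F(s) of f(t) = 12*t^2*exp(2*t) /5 24/(5*(s - 2) ^3) 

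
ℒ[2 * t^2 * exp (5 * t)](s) 4/ (s - 5)^3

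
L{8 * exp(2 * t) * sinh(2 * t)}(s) 16/(s * (s - 4))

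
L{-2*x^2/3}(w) -4/(3*w^3)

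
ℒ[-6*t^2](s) -12/s^3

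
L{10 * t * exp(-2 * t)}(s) 10/(s + 2)^2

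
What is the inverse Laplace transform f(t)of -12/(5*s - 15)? -12*exp(3*t)/5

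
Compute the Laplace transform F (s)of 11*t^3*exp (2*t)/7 66/ (7*(s - 2)^4)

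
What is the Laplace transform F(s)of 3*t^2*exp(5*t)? 6/(s - 5)^3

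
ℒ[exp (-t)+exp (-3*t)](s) 1/ (s+3)+1/ (s+1)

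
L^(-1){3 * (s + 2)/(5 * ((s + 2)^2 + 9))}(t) 3 * exp(-2 * t) * cos(3 * t)/5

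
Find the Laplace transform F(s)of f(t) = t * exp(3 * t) (s - 3)^(-2)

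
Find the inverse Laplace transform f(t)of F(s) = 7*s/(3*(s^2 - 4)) 7*cosh(2*t)/3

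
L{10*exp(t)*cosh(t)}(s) 10*(s - 1)/(s*(s - 2))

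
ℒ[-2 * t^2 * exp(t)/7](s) -4/(7 * (s - 1)^3)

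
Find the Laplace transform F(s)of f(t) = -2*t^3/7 -12/(7*s^4)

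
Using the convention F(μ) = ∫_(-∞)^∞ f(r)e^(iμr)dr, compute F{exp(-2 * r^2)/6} sqrt(2) * sqrt(pi) * exp(-μ^2/8)/12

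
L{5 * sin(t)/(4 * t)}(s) 5 * atan(1/s)/4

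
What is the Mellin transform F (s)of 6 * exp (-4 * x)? 6 * gamma (s)/2^ (2 * s)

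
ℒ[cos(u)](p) p/(p^2+1)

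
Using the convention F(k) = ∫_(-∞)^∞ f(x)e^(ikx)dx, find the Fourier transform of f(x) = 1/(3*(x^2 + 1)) pi*exp(-Abs(k))/3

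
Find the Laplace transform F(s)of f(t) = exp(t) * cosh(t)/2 (s - 1)/(2 * s * (s - 2))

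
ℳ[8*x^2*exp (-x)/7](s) 8*gamma (s + 2)/7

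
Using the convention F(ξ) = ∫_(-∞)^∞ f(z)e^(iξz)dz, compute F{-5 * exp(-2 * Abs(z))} -20/(ξ^2 + 4)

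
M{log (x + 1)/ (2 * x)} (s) -pi * csc (pi * s)/ (2 * s - 2)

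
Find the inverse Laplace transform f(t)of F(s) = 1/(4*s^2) t/4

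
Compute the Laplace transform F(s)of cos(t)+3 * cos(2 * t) 3 * s/(s^2+4)+s/(s^2+1)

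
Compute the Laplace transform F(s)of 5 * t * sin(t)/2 5 * s/(s^2 + 1)^2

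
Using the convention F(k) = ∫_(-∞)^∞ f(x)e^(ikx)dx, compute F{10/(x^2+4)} 5 * pi * exp(-2 * Abs(k))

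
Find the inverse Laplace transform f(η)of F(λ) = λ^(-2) η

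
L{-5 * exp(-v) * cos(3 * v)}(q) 5 * (-q - 1)/((q + 1)^2 + 9)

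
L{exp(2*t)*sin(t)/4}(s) 1/(4*((s - 2)^2 + 1))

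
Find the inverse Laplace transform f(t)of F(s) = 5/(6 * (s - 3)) 5 * exp(3 * t)/6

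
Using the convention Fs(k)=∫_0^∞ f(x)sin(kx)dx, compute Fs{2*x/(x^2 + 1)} pi*exp(-k)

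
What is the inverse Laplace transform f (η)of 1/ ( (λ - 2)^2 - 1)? exp (2 * η) * sinh (η)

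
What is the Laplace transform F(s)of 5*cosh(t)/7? 5*s/(7*(s^2 - 1))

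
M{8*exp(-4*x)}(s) 2^(3 - 2*s)*gamma(s)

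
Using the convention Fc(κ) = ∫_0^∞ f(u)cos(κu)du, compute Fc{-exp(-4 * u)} -4/(κ^2 + 16)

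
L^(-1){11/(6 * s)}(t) 11/6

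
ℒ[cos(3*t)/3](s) s/(3*(s^2 + 9))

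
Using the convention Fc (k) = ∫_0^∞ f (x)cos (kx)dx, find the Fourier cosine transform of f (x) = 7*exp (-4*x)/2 14/ (k^2 + 16)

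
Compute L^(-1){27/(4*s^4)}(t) 9*t^3/8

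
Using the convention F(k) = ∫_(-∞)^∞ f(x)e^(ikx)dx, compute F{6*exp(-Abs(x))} 12/(k^2+1)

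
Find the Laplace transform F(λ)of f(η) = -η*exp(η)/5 -1/(5*(λ - 1)^2)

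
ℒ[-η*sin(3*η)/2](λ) -3*λ/(λ^2 + 9)^2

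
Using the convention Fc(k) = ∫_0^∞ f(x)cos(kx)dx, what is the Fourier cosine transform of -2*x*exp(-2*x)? 2*(k^2-4)/(k^2 + 4)^2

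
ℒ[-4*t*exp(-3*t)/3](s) -4/(3*(s + 3)^2)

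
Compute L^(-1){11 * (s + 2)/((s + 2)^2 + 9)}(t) 11 * exp(-2 * t) * cos(3 * t)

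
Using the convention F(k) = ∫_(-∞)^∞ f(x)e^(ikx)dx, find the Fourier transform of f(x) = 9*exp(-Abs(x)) 18/(k^2 + 1)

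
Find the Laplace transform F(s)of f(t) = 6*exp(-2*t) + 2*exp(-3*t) 6/(s + 2) + 2/(s + 3)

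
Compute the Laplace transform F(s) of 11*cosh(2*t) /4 11*s/(4*(s^2 - 4) ) 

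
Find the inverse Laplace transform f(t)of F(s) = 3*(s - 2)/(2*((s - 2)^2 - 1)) 3*exp(2*t)*cosh(t)/2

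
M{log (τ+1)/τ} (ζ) -pi * csc (pi * ζ)/ (ζ - 1)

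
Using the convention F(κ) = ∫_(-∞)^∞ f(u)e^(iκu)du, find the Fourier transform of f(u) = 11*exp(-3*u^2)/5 11*sqrt(3)*sqrt(pi)*exp(-κ^2/12)/15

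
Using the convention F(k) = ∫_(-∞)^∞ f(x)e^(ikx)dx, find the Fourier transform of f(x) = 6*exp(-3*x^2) 2*sqrt(3)*sqrt(pi)*exp(-k^2/12)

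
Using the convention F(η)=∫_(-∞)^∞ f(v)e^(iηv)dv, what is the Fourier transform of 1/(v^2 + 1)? pi*exp(-Abs(η))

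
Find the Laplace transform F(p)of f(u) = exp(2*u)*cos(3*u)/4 (p - 2)/(4*((p - 2)^2 + 9))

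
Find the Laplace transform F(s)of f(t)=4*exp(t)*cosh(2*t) 4*(s - 1)/((s - 1)^2 - 4)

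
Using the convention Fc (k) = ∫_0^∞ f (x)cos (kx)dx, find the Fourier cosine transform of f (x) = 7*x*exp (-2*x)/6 7*(4 - k^2)/ (6*(k^2 + 4)^2)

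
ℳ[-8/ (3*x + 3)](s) -8*pi*csc (pi*s)/3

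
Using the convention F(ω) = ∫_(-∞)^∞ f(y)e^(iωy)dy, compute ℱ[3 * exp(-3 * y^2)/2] sqrt(3) * sqrt(pi) * exp(-ω^2/12)/2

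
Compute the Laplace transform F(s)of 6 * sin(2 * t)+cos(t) 12/(s^2+4)+s/(s^2+1)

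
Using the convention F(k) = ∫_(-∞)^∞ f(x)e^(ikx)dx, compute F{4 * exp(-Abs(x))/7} 8/(7 * (k^2 + 1))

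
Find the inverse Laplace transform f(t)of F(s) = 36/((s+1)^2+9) 12*exp(-t)*sin(3*t)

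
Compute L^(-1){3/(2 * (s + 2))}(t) 3 * exp(-2 * t)/2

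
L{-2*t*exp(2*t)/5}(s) -2/(5*(s - 2)^2)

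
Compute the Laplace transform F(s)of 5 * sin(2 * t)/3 10/(3 * (s^2 + 4))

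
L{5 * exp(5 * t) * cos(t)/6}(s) 5 * (s - 5)/(6 * ((s - 5)^2+1))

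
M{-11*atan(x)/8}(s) 11*pi*sec(pi*s/2)/(16*s)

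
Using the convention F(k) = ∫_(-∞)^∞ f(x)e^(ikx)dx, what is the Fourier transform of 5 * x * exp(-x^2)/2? 5 * I * sqrt(pi) * k * exp(-k^2/4)/4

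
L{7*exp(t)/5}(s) 7/(5*(s - 1))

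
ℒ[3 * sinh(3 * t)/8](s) 9/(8 * (s^2 - 9))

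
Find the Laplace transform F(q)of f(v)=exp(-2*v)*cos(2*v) (q + 2)/((q + 2)^2 + 4)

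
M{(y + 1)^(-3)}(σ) pi*(σ - 2)*(σ - 1)/(2*sin(pi*σ))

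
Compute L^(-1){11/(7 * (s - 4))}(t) 11 * exp(4 * t)/7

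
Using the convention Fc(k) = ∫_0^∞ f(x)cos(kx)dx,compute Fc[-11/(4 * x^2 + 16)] -11 * pi * exp(-2 * k)/16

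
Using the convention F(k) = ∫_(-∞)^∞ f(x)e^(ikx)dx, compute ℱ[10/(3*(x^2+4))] 5*pi*exp(-2*Abs(k))/3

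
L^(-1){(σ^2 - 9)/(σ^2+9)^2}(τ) τ * cos(3 * τ)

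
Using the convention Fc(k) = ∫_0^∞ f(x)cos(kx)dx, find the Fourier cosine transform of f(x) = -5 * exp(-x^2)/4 -5 * sqrt(pi) * exp(-k^2/4)/8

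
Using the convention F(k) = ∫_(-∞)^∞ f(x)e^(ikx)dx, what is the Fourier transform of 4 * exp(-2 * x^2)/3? 2 * sqrt(2) * sqrt(pi) * exp(-k^2/8)/3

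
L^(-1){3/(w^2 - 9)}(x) sinh(3*x)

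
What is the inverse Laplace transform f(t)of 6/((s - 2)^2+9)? 2 * exp(2 * t) * sin(3 * t)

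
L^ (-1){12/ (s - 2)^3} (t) 6 * t^2 * exp (2 * t)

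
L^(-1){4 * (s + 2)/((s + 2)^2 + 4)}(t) 4 * exp(-2 * t) * cos(2 * t)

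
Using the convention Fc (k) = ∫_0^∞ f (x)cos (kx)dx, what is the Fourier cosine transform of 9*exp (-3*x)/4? 27/ (4*(k^2 + 9))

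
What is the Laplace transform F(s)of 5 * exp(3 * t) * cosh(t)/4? 5 * (s - 3)/(4 * ((s - 3)^2 - 1))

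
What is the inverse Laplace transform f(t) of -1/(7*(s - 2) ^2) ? -t*exp(2*t) /7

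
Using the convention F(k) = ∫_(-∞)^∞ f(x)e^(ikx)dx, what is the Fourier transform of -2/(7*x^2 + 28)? -pi*exp(-2*Abs(k))/7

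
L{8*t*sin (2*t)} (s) 32*s/ (s^2 + 4)^2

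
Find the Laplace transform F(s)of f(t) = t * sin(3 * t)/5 6 * s/(5 * (s^2 + 9)^2)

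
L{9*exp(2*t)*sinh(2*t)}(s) 18/(s*(s - 4))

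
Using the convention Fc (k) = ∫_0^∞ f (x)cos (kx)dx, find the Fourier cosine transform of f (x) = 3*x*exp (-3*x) 3*(9 - k^2)/ (k^2 + 9)^2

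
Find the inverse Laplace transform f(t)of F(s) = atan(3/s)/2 sin(3*t)/(2*t)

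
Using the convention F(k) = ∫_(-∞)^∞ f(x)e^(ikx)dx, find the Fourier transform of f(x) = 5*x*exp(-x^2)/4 5*I*sqrt(pi)*k*exp(-k^2/4)/8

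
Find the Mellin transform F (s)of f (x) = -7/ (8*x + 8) -7*pi*csc (pi*s)/8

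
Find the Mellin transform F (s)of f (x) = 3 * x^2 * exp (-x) 3 * gamma (s+2)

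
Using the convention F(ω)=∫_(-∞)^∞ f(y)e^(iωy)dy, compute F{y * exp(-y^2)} I * sqrt(pi) * ω * exp(-ω^2/4)/2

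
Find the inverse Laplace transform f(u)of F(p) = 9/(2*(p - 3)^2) 9*u*exp(3*u)/2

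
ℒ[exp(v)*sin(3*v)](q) 3/((q - 1)^2 + 9)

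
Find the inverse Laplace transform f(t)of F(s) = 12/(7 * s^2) 12 * t/7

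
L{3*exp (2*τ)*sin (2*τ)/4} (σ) 3/ (2*( (σ - 2)^2 + 4))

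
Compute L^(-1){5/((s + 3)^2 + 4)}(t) 5*exp(-3*t)*sin(2*t)/2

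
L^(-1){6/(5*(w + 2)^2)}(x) 6*x*exp(-2*x)/5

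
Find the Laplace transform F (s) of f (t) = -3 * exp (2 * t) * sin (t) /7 -3/ (7 * (s - 2) ^2 + 7) 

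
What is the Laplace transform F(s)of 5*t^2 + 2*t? 2/s^2 + 10/s^3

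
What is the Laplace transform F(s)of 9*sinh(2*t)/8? 9/(4*(s^2 - 4))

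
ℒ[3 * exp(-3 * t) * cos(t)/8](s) 3 * (s+3)/(8 * ((s+3)^2+1))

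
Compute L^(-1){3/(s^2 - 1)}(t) 3*sinh(t)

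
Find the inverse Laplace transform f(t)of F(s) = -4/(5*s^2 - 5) -4*sinh(t)/5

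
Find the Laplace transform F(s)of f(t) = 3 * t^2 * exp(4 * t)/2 3/(s - 4)^3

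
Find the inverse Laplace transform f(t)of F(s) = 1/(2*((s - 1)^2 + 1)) exp(t)*sin(t)/2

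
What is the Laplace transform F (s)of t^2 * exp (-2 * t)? 2/ (s + 2)^3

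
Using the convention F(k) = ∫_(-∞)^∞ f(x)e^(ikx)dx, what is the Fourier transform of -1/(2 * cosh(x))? -pi/(2 * cosh(pi * k/2))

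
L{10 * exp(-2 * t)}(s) 10/(s + 2)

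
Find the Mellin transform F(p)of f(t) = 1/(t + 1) pi * csc(pi * p)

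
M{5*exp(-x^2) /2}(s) 5*gamma(s/2) /4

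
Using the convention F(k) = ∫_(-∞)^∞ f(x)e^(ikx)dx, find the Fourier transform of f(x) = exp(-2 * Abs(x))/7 4/(7 * (k^2+4))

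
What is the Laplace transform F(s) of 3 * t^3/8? 9/(4 * s^4) 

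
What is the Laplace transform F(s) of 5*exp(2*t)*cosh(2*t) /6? 5*(s - 2) /(6*s*(s - 4) ) 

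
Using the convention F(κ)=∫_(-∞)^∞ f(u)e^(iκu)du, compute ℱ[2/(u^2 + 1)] 2 * pi * exp(-Abs(κ))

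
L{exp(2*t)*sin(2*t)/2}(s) 1/((s - 2)^2 + 4)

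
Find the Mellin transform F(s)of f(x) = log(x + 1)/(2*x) -pi*csc(pi*s)/(2*s - 2)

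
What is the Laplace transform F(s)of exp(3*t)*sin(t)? 1/((s - 3)^2 + 1)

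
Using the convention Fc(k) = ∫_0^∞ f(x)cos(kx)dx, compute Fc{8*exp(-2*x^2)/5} 2*sqrt(2)*sqrt(pi)*exp(-k^2/8)/5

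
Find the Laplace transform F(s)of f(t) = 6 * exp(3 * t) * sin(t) 6/((s - 3)^2 + 1)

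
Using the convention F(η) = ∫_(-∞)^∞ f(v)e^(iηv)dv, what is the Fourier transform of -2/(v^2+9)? -2 * pi * exp(-3 * Abs(η))/3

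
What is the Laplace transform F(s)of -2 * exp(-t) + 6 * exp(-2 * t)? 6/(s + 2) - 2/(s + 1)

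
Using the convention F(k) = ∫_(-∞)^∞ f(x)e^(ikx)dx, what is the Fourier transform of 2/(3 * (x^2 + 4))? pi * exp(-2 * Abs(k))/3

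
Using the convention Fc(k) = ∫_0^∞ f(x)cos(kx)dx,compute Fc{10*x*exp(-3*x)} 10*(9 - k^2)/(k^2 + 9)^2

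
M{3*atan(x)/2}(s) -3*pi*sec(pi*s/2)/(4*s)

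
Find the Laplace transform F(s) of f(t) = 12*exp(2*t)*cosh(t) 12*(s - 2) /((s - 2) ^2 - 1) 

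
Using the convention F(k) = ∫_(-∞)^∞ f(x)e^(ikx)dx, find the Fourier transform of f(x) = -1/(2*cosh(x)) -pi/(2*cosh(pi*k/2))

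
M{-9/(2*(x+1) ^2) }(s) 9*pi*(s - 1) /(2*sin(pi*s) ) 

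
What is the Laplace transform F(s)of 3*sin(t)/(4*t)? 3*atan(1/s)/4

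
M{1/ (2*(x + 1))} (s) pi*csc (pi*s)/2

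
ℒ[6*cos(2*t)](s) 6*s/(s^2 + 4)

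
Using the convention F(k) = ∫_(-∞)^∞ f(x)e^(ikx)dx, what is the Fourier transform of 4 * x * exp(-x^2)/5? 2 * I * sqrt(pi) * k * exp(-k^2/4)/5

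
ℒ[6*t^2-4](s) 12/s^3-4/s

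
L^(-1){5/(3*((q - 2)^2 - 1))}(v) 5*exp(2*v)*sinh(v)/3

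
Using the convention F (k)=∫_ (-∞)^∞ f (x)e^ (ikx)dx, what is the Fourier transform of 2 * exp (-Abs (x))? 4/ (k^2 + 1)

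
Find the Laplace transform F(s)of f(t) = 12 12/s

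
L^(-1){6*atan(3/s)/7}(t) 6*sin(3*t)/(7*t)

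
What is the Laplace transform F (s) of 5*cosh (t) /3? 5*s/ (3*(s^2 - 1) ) 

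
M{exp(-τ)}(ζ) gamma(ζ)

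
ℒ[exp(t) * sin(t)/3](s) 1/(3 * ((s - 1)^2 + 1))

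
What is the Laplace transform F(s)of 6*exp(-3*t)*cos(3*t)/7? 6*(s + 3)/(7*((s + 3)^2 + 9))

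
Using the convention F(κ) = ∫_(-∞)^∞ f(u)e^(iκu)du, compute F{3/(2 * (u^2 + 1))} 3 * pi * exp(-Abs(κ))/2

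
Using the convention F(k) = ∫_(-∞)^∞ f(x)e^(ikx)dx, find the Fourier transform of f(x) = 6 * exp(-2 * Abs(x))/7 24/(7 * (k^2 + 4))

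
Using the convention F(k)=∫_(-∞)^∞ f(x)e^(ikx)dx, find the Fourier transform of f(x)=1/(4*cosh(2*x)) pi/(8*cosh(pi*k/4))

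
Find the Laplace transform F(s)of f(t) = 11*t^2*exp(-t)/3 22/(3*(s + 1)^3)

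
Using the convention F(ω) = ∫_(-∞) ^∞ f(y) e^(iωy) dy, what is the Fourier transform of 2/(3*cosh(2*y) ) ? pi/(3*cosh(pi*ω/4) ) 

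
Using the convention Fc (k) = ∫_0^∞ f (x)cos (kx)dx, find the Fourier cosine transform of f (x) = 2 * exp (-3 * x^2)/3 sqrt (3) * sqrt (pi) * exp (-k^2/12)/9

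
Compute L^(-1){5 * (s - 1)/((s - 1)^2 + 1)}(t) 5 * exp(t) * cos(t)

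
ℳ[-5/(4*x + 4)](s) -5*pi*csc(pi*s)/4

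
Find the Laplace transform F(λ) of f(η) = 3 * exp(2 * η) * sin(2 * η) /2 3/((λ - 2) ^2 + 4) 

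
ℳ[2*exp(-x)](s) 2*gamma(s)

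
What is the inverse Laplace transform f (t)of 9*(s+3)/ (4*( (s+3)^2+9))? 9*exp (-3*t)*cos (3*t)/4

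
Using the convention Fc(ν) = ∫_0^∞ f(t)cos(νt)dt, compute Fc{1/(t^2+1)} pi*exp(-ν)/2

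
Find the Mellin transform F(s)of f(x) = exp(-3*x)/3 gamma(s)/(3*3^s)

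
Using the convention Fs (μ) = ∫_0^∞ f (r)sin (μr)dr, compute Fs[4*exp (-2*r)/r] 4*atan (μ/2)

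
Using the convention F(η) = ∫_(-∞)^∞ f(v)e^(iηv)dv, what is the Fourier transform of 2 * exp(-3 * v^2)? 2 * sqrt(3) * sqrt(pi) * exp(-η^2/12)/3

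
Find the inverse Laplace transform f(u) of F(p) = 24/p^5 u^4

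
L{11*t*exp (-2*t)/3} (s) 11/ (3*(s + 2)^2)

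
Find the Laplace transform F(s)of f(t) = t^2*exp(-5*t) 2/(s + 5)^3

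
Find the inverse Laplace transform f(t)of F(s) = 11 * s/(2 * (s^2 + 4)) 11 * cos(2 * t)/2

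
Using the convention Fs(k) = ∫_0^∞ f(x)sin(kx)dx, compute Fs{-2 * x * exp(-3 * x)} -12 * k/(k^2+9)^2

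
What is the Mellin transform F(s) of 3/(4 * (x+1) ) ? 3 * pi * csc(pi * s) /4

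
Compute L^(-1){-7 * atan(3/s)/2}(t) -7 * sin(3 * t)/(2 * t)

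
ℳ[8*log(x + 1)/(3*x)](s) -8*pi*csc(pi*s)/(3*s - 3)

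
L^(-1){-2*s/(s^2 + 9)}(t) -2*cos(3*t)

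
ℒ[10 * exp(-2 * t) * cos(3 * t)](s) 10 * (s + 2)/((s + 2)^2 + 9)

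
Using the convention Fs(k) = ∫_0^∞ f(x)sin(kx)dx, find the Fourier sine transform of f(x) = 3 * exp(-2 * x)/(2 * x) 3 * atan(k/2)/2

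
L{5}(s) 5/s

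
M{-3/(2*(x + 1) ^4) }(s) pi*(s - 3)*(s - 2)*(s - 1) /(4*sin(pi*s) ) 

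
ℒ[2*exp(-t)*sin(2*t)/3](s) 4/(3*((s + 1)^2 + 4))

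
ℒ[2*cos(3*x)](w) 2*w/(w^2 + 9)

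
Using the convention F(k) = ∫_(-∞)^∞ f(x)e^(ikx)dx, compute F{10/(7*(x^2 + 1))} 10*pi*exp(-Abs(k))/7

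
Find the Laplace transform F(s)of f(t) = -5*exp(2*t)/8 -5/(8*s - 16)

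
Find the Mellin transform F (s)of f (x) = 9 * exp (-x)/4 9 * gamma (s)/4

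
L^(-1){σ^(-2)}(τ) τ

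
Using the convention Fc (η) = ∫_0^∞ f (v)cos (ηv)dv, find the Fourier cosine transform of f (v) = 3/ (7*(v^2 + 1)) 3*pi*exp (-η)/14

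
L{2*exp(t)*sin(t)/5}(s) 2/(5*((s - 1)^2 + 1))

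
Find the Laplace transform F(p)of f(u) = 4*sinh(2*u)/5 8/(5*(p^2 - 4))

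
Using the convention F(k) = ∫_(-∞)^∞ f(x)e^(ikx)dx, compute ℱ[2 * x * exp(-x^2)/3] I * sqrt(pi) * k * exp(-k^2/4)/3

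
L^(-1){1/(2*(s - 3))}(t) exp(3*t)/2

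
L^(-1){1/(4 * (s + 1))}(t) exp(-t)/4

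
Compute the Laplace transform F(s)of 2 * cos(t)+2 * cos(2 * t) 2 * s/(s^2+1)+2 * s/(s^2+4)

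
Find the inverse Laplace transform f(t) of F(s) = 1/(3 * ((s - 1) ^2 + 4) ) exp(t) * sin(2 * t) /6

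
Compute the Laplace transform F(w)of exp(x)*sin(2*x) 2/((w - 1)^2 + 4)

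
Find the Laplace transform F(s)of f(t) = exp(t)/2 1/(2*(s - 1))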